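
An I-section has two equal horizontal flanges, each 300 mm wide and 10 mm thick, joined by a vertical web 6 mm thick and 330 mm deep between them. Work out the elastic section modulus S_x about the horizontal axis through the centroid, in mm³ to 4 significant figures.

Treat the section as a set of non-overlapping primitives; coordinates are from the bounding-box lower-left.
Bottom flange: 300 × 10, A = 3 000 mm², y = 5 mm, Ī = 25 000 mm⁴.
Web: 6 × 330, A = 1 980 mm², y = 175 mm, Ī = 17 968 500 mm⁴.
Top flange: 300 × 10, A = 3 000 mm², y = 345 mm, Ī = 25 000 mm⁴.
By symmetry the centroid is at mid-height, ȳ = 175 mm.
Transfer each piece to the horizontal axis through the centroid using Ī + A·d² with d = y − 175:
  bottom flange: d = -170 mm → contributes +86 725 000 mm⁴
  web: d = 0 mm → contributes +17 968 500 mm⁴
  top flange: d = 170 mm → contributes +86 725 000 mm⁴
Total I = 191 418 500 mm⁴.
Extreme fibre distance c = 175 mm; S = I/c = 1 093 820 mm³.

S_x ≈ 1.094 × 10⁶ mm³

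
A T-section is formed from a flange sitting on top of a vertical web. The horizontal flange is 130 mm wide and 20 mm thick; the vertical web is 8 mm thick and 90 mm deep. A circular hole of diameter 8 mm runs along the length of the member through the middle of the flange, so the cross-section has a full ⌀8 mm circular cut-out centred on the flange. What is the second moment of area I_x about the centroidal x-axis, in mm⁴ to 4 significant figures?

Decompose the section into non-overlapping parts with the origin at the bottom-left of its bounding rectangle.
Flange: 130 × 20, A = 2 600 mm², y = 100 mm, Ī = 86666.7 mm⁴.
Web: 8 × 90, A = 720 mm², y = 45 mm, Ī = 486 000 mm⁴.
Hole (subtracted): ⌀8, A = 50.2655 mm², y = 100 mm, Ī = 201.062 mm⁴.
Centroid: ȳ = ΣA·y / ΣA = 87.8889 mm.
Transfer each piece to the centroidal x-axis using Ī + A·d² with d = y − 87.8889:
  flange: d = 12.1111 mm → contributes +468 030 mm⁴
  web: d = -42.8889 mm → contributes +1 810 411 mm⁴
  hole: d = 12.1111 mm → contributes −7573.91 mm⁴
Total I = 2 270 867 mm⁴.

I_x ≈ 2.271 × 10⁶ mm⁴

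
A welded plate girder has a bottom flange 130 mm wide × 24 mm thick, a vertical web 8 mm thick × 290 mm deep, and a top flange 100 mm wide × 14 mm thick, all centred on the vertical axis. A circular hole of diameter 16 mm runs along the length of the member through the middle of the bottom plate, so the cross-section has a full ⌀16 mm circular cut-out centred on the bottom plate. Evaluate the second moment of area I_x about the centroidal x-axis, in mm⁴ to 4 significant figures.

Decompose the section into non-overlapping parts with the origin at the bottom-left of its bounding rectangle.
Bottom plate: 130 × 24, A = 3 120 mm², y = 12 mm, Ī = 149 760 mm⁴.
Web plate: 8 × 290, A = 2 320 mm², y = 169 mm, Ī = 16 259 333 mm⁴.
Top plate: 100 × 14, A = 1 400 mm², y = 321 mm, Ī = 22866.7 mm⁴.
Hole (subtracted): ⌀16, A = 201.062 mm², y = 12 mm, Ī = 3216.99 mm⁴.
Centroid: ȳ = ΣA·y / ΣA = 132.025 mm.
Transfer each piece to the centroidal x-axis using Ī + A·d² with d = y − 132.025:
  bottom plate: d = -120.025 mm → contributes +45 096 646 mm⁴
  web plate: d = 36.9748 mm → contributes +19 431 085 mm⁴
  top plate: d = 188.975 mm → contributes +50 018 921 mm⁴
  hole: d = -120.025 mm → contributes −2 899 726 mm⁴
Total I = 111 646 927 mm⁴.

I_x ≈ 1.116 × 10⁸ mm⁴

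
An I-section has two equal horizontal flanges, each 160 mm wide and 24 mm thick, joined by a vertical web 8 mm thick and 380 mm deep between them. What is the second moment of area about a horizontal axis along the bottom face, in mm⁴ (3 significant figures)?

I_base ≈ 8.41 × 10⁸ mm⁴

Decompose the section into non-overlapping parts with the origin at the bottom-left of its bounding rectangle.
Bottom flange: 160 × 24, A = 3 840 mm², y = 12 mm, Ī = 184 320 mm⁴.
Web: 8 × 380, A = 3 040 mm², y = 214 mm, Ī = 36 581 333 mm⁴.
Top flange: 160 × 24, A = 3 840 mm², y = 416 mm, Ī = 184 320 mm⁴.
Transfer each piece to a horizontal axis along the bottom face using Ī + A·d² with d = y − 0:
  bottom flange: d = 12 mm → contributes +737 280 mm⁴
  web: d = 214 mm → contributes +175 801 173 mm⁴
  top flange: d = 416 mm → contributes +664 719 360 mm⁴
Total I = 841 257 813 mm⁴.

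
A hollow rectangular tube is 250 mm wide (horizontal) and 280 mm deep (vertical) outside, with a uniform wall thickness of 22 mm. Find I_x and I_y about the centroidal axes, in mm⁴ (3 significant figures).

Split into non-overlapping primitives; take the origin at the lower-left of the bounding box.
Outer rectangle: 250 × 280, A = 70 000 mm², y = 140 mm, Ī = 457 333 333 mm⁴.
Inner void (subtracted): 206 × 236, A = 48 616 mm², y = 140 mm, Ī = 225 643 061 mm⁴.
By symmetry the centroid is at mid-height, ȳ = 140 mm.
All pieces are centred on the centroidal x-axis, so I = ΣĪ (holes subtracted) = 231 690 272 mm⁴.
Repeating about the centroidal y-axis gives I_y = 192 660 952 mm⁴.

I_x ≈ 2.32 × 10⁸ mm⁴, I_y ≈ 1.93 × 10⁸ mm⁴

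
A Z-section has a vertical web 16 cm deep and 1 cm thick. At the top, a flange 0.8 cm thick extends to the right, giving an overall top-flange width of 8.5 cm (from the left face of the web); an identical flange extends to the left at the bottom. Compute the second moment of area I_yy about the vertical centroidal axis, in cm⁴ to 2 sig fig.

I_yy ≈ 270 cm⁴

Break the section into simple shapes (no overlaps), measuring from the bottom-left corner of the bounding box.
Web: 1 × 16, A = 16 cm², x = 8 cm, Ī = 1.333 cm⁴.
Top flange (beyond web): 7.5 × 0.8, A = 6 cm², x = 12.25 cm, Ī = 28.13 cm⁴.
Bottom flange (beyond web): 7.5 × 0.8, A = 6 cm², x = 3.75 cm, Ī = 28.13 cm⁴.
Centroid: x̄ = ΣA·x / ΣA = 8 cm.
Transfer each piece to the vertical centroidal axis using Ī + A·d² with d = x − 8:
  web: d = 0 cm → contributes +1.333 cm⁴
  top flange (beyond web): d = 4.25 cm → contributes +136.5 cm⁴
  bottom flange (beyond web): d = -4.25 cm → contributes +136.5 cm⁴
Total I = 274.3 cm⁴.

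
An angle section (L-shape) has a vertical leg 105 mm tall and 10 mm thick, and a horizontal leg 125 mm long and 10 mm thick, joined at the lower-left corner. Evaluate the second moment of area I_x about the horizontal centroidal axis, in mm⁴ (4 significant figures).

I_x ≈ 2.213 × 10⁶ mm⁴

Split into non-overlapping primitives; take the origin at the lower-left of the bounding box.
Vertical leg: 10 × 105, A = 1 050 mm², y = 52.5 mm, Ī = 964 688 mm⁴.
Horizontal leg (remainder): 115 × 10, A = 1 150 mm², y = 5 mm, Ī = 9583.33 mm⁴.
Centroid: ȳ = ΣA·y / ΣA = 27.6705 mm.
Transfer each piece to the horizontal centroidal axis using Ī + A·d² with d = y − 27.6705:
  vertical leg: d = 24.8295 mm → contributes +1 612 019 mm⁴
  horizontal leg (remainder): d = -22.6705 mm → contributes +600 625 mm⁴
Total I = 2 212 644 mm⁴.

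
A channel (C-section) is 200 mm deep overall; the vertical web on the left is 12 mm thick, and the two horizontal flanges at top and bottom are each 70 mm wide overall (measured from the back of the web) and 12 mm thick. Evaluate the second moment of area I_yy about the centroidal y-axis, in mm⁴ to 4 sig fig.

Decompose the section into non-overlapping parts with the origin at the bottom-left of its bounding rectangle.
Web: 12 × 200, A = 2 400 mm², x = 6 mm, Ī = 28 800 mm⁴.
Top flange (beyond web): 58 × 12, A = 696 mm², x = 41 mm, Ī = 195 112 mm⁴.
Bottom flange (beyond web): 58 × 12, A = 696 mm², x = 41 mm, Ī = 195 112 mm⁴.
Centroid: x̄ = ΣA·x / ΣA = 18.8481 mm.
Transfer each piece to the centroidal y-axis using Ī + A·d² with d = x − 18.8481:
  web: d = -12.8481 mm → contributes +424 977 mm⁴
  top flange (beyond web): d = 22.1519 mm → contributes +536 644 mm⁴
  bottom flange (beyond web): d = 22.1519 mm → contributes +536 644 mm⁴
Total I = 1 498 265 mm⁴.

I_yy ≈ 1.498 × 10⁶ mm⁴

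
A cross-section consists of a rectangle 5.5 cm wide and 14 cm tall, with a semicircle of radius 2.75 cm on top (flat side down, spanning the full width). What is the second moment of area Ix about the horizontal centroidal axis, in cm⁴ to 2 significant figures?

Split into non-overlapping primitives; take the origin at the lower-left of the bounding box.
Rectangular body: 5.5 × 14, A = 77 cm², y = 7 cm, Ī = 1 258 cm⁴.
Semicircular cap: semicircle r = 2.75, A = 11.88 cm², y = 15.17 cm, Ī = 6.277 cm⁴.
Centroid: ȳ = ΣA·y / ΣA = 8.092 cm.
Transfer each piece to the horizontal centroidal axis using Ī + A·d² with d = y − 8.092:
  rectangular body: d = -1.092 cm → contributes +1 349 cm⁴
  semicircular cap: d = 7.076 cm → contributes +601 cm⁴
Total I = 1 950 cm⁴.

Ix ≈ 2000 cm⁴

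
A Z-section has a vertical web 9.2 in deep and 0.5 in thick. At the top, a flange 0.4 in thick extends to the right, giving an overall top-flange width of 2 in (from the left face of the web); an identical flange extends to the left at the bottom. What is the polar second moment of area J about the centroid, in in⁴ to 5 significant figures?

Split into non-overlapping primitives; take the origin at the lower-left of the bounding box.
Web: 0.5 × 9.2, A = 4.6 in², y = 4.6 in, Ī = 32.44533 in⁴.
Top flange (beyond web): 1.5 × 0.4, A = 0.6 in², y = 9 in, Ī = 0.008 in⁴.
Bottom flange (beyond web): 1.5 × 0.4, A = 0.6 in², y = 0.2 in, Ī = 0.008 in⁴.
Centroid: ȳ = ΣA·y / ΣA = 4.6 in.
Transfer each piece to the centroidal x-axis using Ī + A·d² with d = y − 4.6:
  web: d = 0 in → contributes +32.44533 in⁴
  top flange (beyond web): d = 4.4 in → contributes +11.624 in⁴
  bottom flange (beyond web): d = -4.4 in → contributes +11.624 in⁴
Total I = 55.69333 in⁴.
For the y-axis: x̄ = 1.75 in.
Repeating about the centroidal y-axis gives I_y = 1.520833 in⁴.
Polar second moment: J = I_x + I_y = 57.21417 in⁴.

J ≈ 57.214 in⁴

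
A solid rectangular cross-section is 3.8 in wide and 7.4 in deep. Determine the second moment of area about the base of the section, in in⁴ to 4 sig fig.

The section: 3.8 × 7.4, A = 28.12 in², y = 3.7 in, Ī = 128.321 in⁴.
Transfer it to a horizontal axis along the bottom face using Ī + A·d² with d = y − 0:
  the section: d = 3.7 in → contributes +513.284 in⁴
Total I = 513.284 in⁴.

I_base ≈ 513.3 in⁴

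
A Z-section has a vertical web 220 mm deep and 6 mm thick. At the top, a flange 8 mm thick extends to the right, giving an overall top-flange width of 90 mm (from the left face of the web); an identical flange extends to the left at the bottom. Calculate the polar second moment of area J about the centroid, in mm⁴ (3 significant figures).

Decompose the section into non-overlapping parts with the origin at the bottom-left of its bounding rectangle.
Web: 6 × 220, A = 1 320 mm², y = 110 mm, Ī = 5 324 000 mm⁴.
Top flange (beyond web): 84 × 8, A = 672 mm², y = 216 mm, Ī = 3 584 mm⁴.
Bottom flange (beyond web): 84 × 8, A = 672 mm², y = 4 mm, Ī = 3 584 mm⁴.
Centroid: ȳ = ΣA·y / ΣA = 110 mm.
Transfer each piece to the centroidal x-axis using Ī + A·d² with d = y − 110:
  web: d = 0 mm → contributes +5 324 000 mm⁴
  top flange (beyond web): d = 106 mm → contributes +7 554 176 mm⁴
  bottom flange (beyond web): d = -106 mm → contributes +7 554 176 mm⁴
Total I = 20 432 352 mm⁴.
For the y-axis: x̄ = 87 mm.
Repeating about the centroidal y-axis gives I_y = 3 515 832 mm⁴.
Polar second moment: J = I_x + I_y = 23 948 184 mm⁴.

J ≈ 2.39 × 10⁷ mm⁴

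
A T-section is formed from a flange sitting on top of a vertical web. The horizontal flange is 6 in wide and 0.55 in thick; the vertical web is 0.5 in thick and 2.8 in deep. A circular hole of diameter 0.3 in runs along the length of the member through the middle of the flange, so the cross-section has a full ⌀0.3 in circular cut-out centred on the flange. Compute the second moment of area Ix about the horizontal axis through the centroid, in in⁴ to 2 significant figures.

Decompose the section into non-overlapping parts with the origin at the bottom-left of its bounding rectangle.
Flange: 6 × 0.55, A = 3.3 in², y = 3.075 in, Ī = 0.08319 in⁴.
Web: 0.5 × 2.8, A = 1.4 in², y = 1.4 in, Ī = 0.9147 in⁴.
Hole (subtracted): ⌀0.3, A = 0.07069 in², y = 3.075 in, Ī = 0.0003976 in⁴.
Centroid: ȳ = ΣA·y / ΣA = 2.568 in.
Transfer each piece to the horizontal axis through the centroid using Ī + A·d² with d = y − 2.568:
  flange: d = 0.5066 in → contributes +0.93 in⁴
  web: d = -1.168 in → contributes +2.826 in⁴
  hole: d = 0.5066 in → contributes −0.01854 in⁴
Total I = 3.737 in⁴.

Ix ≈ 3.7 in⁴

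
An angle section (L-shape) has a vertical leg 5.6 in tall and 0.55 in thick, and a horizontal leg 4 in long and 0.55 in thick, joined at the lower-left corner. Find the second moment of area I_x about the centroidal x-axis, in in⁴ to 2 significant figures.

I_x ≈ 16 in⁴

Treat the section as a set of non-overlapping primitives; coordinates are from the bounding-box lower-left.
Vertical leg: 0.55 × 5.6, A = 3.08 in², y = 2.8 in, Ī = 8.049 in⁴.
Horizontal leg (remainder): 3.45 × 0.55, A = 1.898 in², y = 0.275 in, Ī = 0.04783 in⁴.
Centroid: ȳ = ΣA·y / ΣA = 1.837 in.
Transfer each piece to the centroidal x-axis using Ī + A·d² with d = y − 1.837:
  vertical leg: d = 0.9626 in → contributes +10.9 in⁴
  horizontal leg (remainder): d = -1.562 in → contributes +4.68 in⁴
Total I = 15.58 in⁴.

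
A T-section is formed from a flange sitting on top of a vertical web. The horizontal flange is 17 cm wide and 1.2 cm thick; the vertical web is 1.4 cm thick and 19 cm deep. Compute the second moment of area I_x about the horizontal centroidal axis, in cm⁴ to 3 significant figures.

I_x ≈ 1980 cm⁴

Treat the section as a set of non-overlapping primitives; coordinates are from the bounding-box lower-left.
Flange: 17 × 1.2, A = 20.4 cm², y = 19.6 cm, Ī = 2.448 cm⁴.
Web: 1.4 × 19, A = 26.6 cm², y = 9.5 cm, Ī = 800.22 cm⁴.
Centroid: ȳ = ΣA·y / ΣA = 13.884 cm.
Transfer each piece to the horizontal centroidal axis using Ī + A·d² with d = y − 13.884:
  flange: d = 5.7162 cm → contributes +669.01 cm⁴
  web: d = -4.3838 cm → contributes +1311.4 cm⁴
Total I = 1980.4 cm⁴.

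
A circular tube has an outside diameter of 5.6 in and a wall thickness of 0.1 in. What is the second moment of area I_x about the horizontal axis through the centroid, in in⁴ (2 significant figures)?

Treat the section as a set of non-overlapping primitives; coordinates are from the bounding-box lower-left.
Outer circle: ⌀5.6, A = 24.63 in², y = 2.8 in, Ī = 48.27 in⁴.
Bore (subtracted): ⌀5.4, A = 22.9 in², y = 2.8 in, Ī = 41.74 in⁴.
By symmetry the centroid is at mid-height, ȳ = 2.8 in.
All pieces are centred on the horizontal axis through the centroid, so I = ΣĪ (holes subtracted) = 6.536 in⁴.

I_x ≈ 6.5 in⁴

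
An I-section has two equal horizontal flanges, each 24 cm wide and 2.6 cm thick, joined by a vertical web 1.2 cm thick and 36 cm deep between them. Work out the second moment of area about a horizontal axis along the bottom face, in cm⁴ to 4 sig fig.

Break the section into simple shapes (no overlaps), measuring from the bottom-left corner of the bounding box.
Bottom flange: 24 × 2.6, A = 62.4 cm², y = 1.3 cm, Ī = 35.152 cm⁴.
Web: 1.2 × 36, A = 43.2 cm², y = 20.6 cm, Ī = 4665.6 cm⁴.
Top flange: 24 × 2.6, A = 62.4 cm², y = 39.9 cm, Ī = 35.152 cm⁴.
Transfer each piece to the bottom edge using Ī + A·d² with d = y − 0:
  bottom flange: d = 1.3 cm → contributes +140.608 cm⁴
  web: d = 20.6 cm → contributes +22 998 cm⁴
  top flange: d = 39.9 cm → contributes +99376.6 cm⁴
Total I = 122 515 cm⁴.

I_base ≈ 1.225 × 10⁵ cm⁴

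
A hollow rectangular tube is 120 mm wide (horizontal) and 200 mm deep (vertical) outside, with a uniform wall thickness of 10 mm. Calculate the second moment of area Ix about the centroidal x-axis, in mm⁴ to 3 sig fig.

Treat the section as a set of non-overlapping primitives; coordinates are from the bounding-box lower-left.
Outer rectangle: 120 × 200, A = 24 000 mm², y = 100 mm, Ī = 80 000 000 mm⁴.
Inner void (subtracted): 100 × 180, A = 18 000 mm², y = 100 mm, Ī = 48 600 000 mm⁴.
By symmetry the centroid is at mid-height, ȳ = 100 mm.
All pieces are centred on the centroidal x-axis, so I = ΣĪ (holes subtracted) = 31 400 000 mm⁴.

Ix ≈ 3.14 × 10⁷ mm⁴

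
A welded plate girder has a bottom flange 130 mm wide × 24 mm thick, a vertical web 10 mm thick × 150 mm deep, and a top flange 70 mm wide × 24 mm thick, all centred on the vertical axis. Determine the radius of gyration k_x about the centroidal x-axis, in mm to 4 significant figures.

k_x ≈ 76.51 mm

Decompose the section into non-overlapping parts with the origin at the bottom-left of its bounding rectangle.
Bottom plate: 130 × 24, A = 3 120 mm², y = 12 mm, Ī = 149 760 mm⁴.
Web plate: 10 × 150, A = 1 500 mm², y = 99 mm, Ī = 2 812 500 mm⁴.
Top plate: 70 × 24, A = 1 680 mm², y = 186 mm, Ī = 80 640 mm⁴.
Centroid: ȳ = ΣA·y / ΣA = 79.1143 mm.
Transfer each piece to the centroidal x-axis using Ī + A·d² with d = y − 79.1143:
  bottom plate: d = -67.1143 mm → contributes +14 203 261 mm⁴
  web plate: d = 19.8857 mm → contributes +3 405 662 mm⁴
  top plate: d = 106.886 mm → contributes +19 273 894 mm⁴
Total I = 36 882 818 mm⁴.
Radius of gyration: k = √(I/A) = √(36 882 818 / 6 300) = 76.5142 mm.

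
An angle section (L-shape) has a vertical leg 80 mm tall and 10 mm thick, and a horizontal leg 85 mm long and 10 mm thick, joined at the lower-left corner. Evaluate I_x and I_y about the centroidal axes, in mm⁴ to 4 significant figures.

Split into non-overlapping primitives; take the origin at the lower-left of the bounding box.
Vertical leg: 10 × 80, A = 800 mm², y = 40 mm, Ī = 426 667 mm⁴.
Horizontal leg (remainder): 75 × 10, A = 750 mm², y = 5 mm, Ī = 6 250 mm⁴.
Centroid: ȳ = ΣA·y / ΣA = 23.0645 mm.
Transfer each piece to the centroidal x-axis using Ī + A·d² with d = y − 23.0645:
  vertical leg: d = 16.9355 mm → contributes +656 115 mm⁴
  horizontal leg (remainder): d = -18.0645 mm → contributes +250 995 mm⁴
Total I = 907 110 mm⁴.
For the y-axis: x̄ = 25.5645 mm.
Repeating about the centroidal y-axis gives I_y = 1 057 423 mm⁴.

I_x ≈ 9.071 × 10⁵ mm⁴, I_y ≈ 1.057 × 10⁶ mm⁴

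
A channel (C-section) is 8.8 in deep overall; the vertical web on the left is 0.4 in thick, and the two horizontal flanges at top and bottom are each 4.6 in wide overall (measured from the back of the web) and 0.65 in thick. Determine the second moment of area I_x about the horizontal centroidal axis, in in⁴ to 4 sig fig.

Treat the section as a set of non-overlapping primitives; coordinates are from the bounding-box lower-left.
Web: 0.4 × 8.8, A = 3.52 in², y = 4.4 in, Ī = 22.7157 in⁴.
Top flange (beyond web): 4.2 × 0.65, A = 2.73 in², y = 8.475 in, Ī = 0.0961188 in⁴.
Bottom flange (beyond web): 4.2 × 0.65, A = 2.73 in², y = 0.325 in, Ī = 0.0961188 in⁴.
By symmetry the centroid is at mid-height, ȳ = 4.4 in.
Transfer each piece to the horizontal centroidal axis using Ī + A·d² with d = y − 4.4:
  web: d = 0 in → contributes +22.7157 in⁴
  top flange (beyond web): d = 4.075 in → contributes +45.4295 in⁴
  bottom flange (beyond web): d = -4.075 in → contributes +45.4295 in⁴
Total I = 113.575 in⁴.

I_x ≈ 113.6 in⁴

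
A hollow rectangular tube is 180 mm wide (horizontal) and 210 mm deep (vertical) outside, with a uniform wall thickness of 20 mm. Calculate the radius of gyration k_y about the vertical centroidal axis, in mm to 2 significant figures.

k_y ≈ 67 mm

Decompose the section into non-overlapping parts with the origin at the bottom-left of its bounding rectangle.
Outer rectangle: 180 × 210, A = 37 800 mm², x = 90 mm, Ī = 102 060 000 mm⁴.
Inner void (subtracted): 140 × 170, A = 23 800 mm², x = 90 mm, Ī = 38 873 333 mm⁴.
By symmetry the centroid is at mid-width, x̄ = 90 mm.
All pieces are centred on the vertical centroidal axis, so I = ΣĪ (holes subtracted) = 63 186 667 mm⁴.
Radius of gyration: k = √(I/A) = √(63 186 667 / 14 000) = 67.18 mm.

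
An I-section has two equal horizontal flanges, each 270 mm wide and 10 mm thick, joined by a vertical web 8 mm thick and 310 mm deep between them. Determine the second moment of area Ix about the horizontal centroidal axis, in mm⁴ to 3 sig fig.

Ix ≈ 1.58 × 10⁸ mm⁴

Decompose the section into non-overlapping parts with the origin at the bottom-left of its bounding rectangle.
Bottom flange: 270 × 10, A = 2 700 mm², y = 5 mm, Ī = 22 500 mm⁴.
Web: 8 × 310, A = 2 480 mm², y = 165 mm, Ī = 19 860 667 mm⁴.
Top flange: 270 × 10, A = 2 700 mm², y = 325 mm, Ī = 22 500 mm⁴.
By symmetry the centroid is at mid-height, ȳ = 165 mm.
Transfer each piece to the horizontal centroidal axis using Ī + A·d² with d = y − 165:
  bottom flange: d = -160 mm → contributes +69 142 500 mm⁴
  web: d = 0 mm → contributes +19 860 667 mm⁴
  top flange: d = 160 mm → contributes +69 142 500 mm⁴
Total I = 158 145 667 mm⁴.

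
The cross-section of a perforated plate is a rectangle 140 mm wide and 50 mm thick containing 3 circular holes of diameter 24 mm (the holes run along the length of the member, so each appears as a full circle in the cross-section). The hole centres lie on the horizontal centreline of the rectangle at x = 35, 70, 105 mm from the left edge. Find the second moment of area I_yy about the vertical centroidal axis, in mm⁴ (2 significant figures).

I_yy ≈ 1.0 × 10⁷ mm⁴

Break the section into simple shapes (no overlaps), measuring from the bottom-left corner of the bounding box.
Plate: 140 × 50, A = 7 000 mm², x = 70 mm, Ī = 11 433 333 mm⁴.
Hole 1 (subtracted): ⌀24, A = 452.4 mm², x = 35 mm, Ī = 16 286 mm⁴.
Hole 2 (subtracted): ⌀24, A = 452.4 mm², x = 70 mm, Ī = 16 286 mm⁴.
Hole 3 (subtracted): ⌀24, A = 452.4 mm², x = 105 mm, Ī = 16 286 mm⁴.
By symmetry the centroid is at mid-width, x̄ = 70 mm.
Transfer each piece to the vertical centroidal axis using Ī + A·d² with d = x − 70:
  plate: d = 0 mm → contributes +11 433 333 mm⁴
  hole 1: d = -35 mm → contributes −570 463 mm⁴
  hole 2: d = 0 mm → contributes −16 286 mm⁴
  hole 3: d = 35 mm → contributes −570 463 mm⁴
Total I = 10 276 121 mm⁴.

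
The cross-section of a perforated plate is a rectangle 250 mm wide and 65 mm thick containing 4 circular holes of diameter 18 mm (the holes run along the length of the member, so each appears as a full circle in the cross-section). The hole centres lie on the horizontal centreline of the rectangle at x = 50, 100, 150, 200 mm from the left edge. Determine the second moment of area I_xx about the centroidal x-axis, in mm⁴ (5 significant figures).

Split into non-overlapping primitives; take the origin at the lower-left of the bounding box.
Plate: 250 × 65, A = 16 250 mm², y = 32.5 mm, Ī = 5 721 354 mm⁴.
Hole 1 (subtracted): ⌀18, A = 254.469 mm², y = 32.5 mm, Ī = 5152.997 mm⁴.
Hole 2 (subtracted): ⌀18, A = 254.469 mm², y = 32.5 mm, Ī = 5152.997 mm⁴.
Hole 3 (subtracted): ⌀18, A = 254.469 mm², y = 32.5 mm, Ī = 5152.997 mm⁴.
Hole 4 (subtracted): ⌀18, A = 254.469 mm², y = 32.5 mm, Ī = 5152.997 mm⁴.
By symmetry the centroid is at mid-height, ȳ = 32.5 mm.
All pieces are centred on the centroidal x-axis, so I = ΣĪ (holes subtracted) = 5 700 742 mm⁴.

I_xx ≈ 5.7007 × 10⁶ mm⁴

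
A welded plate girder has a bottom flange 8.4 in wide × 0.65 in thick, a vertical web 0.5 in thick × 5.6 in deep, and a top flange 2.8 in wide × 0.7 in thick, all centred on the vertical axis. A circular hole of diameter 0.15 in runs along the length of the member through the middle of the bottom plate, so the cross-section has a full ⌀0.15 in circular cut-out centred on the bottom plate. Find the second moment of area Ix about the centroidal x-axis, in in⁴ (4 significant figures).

Treat the section as a set of non-overlapping primitives; coordinates are from the bounding-box lower-left.
Bottom plate: 8.4 × 0.65, A = 5.46 in², y = 0.325 in, Ī = 0.192238 in⁴.
Web plate: 0.5 × 5.6, A = 2.8 in², y = 3.45 in, Ī = 7.31733 in⁴.
Top plate: 2.8 × 0.7, A = 1.96 in², y = 6.6 in, Ī = 0.0800333 in⁴.
Hole (subtracted): ⌀0.15, A = 0.0176715 in², y = 0.325 in, Ī = 0.0000248505 in⁴.
Centroid: ȳ = ΣA·y / ΣA = 2.38816 in.
Transfer each piece to the centroidal x-axis using Ī + A·d² with d = y − 2.38816:
  bottom plate: d = -2.06316 in → contributes +23.4334 in⁴
  web plate: d = 1.06184 in → contributes +10.4744 in⁴
  top plate: d = 4.21184 in → contributes +34.8497 in⁴
  hole: d = -2.06316 in → contributes −0.0752454 in⁴
Total I = 68.6822 in⁴.

Ix ≈ 68.68 in⁴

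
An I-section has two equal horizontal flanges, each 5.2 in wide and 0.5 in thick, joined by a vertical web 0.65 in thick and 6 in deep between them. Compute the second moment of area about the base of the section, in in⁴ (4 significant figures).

I_base ≈ 178.2 in⁴

Split into non-overlapping primitives; take the origin at the lower-left of the bounding box.
Bottom flange: 5.2 × 0.5, A = 2.6 in², y = 0.25 in, Ī = 0.0541667 in⁴.
Web: 0.65 × 6, A = 3.9 in², y = 3.5 in, Ī = 11.7 in⁴.
Top flange: 5.2 × 0.5, A = 2.6 in², y = 6.75 in, Ī = 0.0541667 in⁴.
Transfer each piece to a horizontal axis along the bottom face using Ī + A·d² with d = y − 0:
  bottom flange: d = 0.25 in → contributes +0.216667 in⁴
  web: d = 3.5 in → contributes +59.475 in⁴
  top flange: d = 6.75 in → contributes +118.517 in⁴
Total I = 178.208 in⁴.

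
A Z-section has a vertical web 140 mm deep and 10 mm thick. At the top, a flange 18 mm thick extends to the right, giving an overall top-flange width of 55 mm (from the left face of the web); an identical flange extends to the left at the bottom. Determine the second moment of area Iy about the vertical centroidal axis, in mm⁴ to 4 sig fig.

Iy ≈ 1.510 × 10⁶ mm⁴

Treat the section as a set of non-overlapping primitives; coordinates are from the bounding-box lower-left.
Web: 10 × 140, A = 1 400 mm², x = 50 mm, Ī = 11666.7 mm⁴.
Top flange (beyond web): 45 × 18, A = 810 mm², x = 77.5 mm, Ī = 136 688 mm⁴.
Bottom flange (beyond web): 45 × 18, A = 810 mm², x = 22.5 mm, Ī = 136 688 mm⁴.
Centroid: x̄ = ΣA·x / ΣA = 50 mm.
Transfer each piece to the vertical centroidal axis using Ī + A·d² with d = x − 50:
  web: d = 0 mm → contributes +11666.7 mm⁴
  top flange (beyond web): d = 27.5 mm → contributes +749 250 mm⁴
  bottom flange (beyond web): d = -27.5 mm → contributes +749 250 mm⁴
Total I = 1 510 167 mm⁴.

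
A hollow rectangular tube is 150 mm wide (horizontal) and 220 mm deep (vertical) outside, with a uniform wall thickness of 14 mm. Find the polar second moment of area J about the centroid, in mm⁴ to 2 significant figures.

J ≈ 9.4 × 10⁷ mm⁴

Split into non-overlapping primitives; take the origin at the lower-left of the bounding box.
Outer rectangle: 150 × 220, A = 33 000 mm², y = 110 mm, Ī = 133 100 000 mm⁴.
Inner void (subtracted): 122 × 192, A = 23 424 mm², y = 110 mm, Ī = 71 958 528 mm⁴.
By symmetry the centroid is at mid-height, ȳ = 110 mm.
All pieces are centred on the centroidal x-axis, so I = ΣĪ (holes subtracted) = 61 141 472 mm⁴.
Repeating about the centroidal y-axis gives I_y = 32 821 432 mm⁴.
Polar second moment: J = I_x + I_y = 93 962 904 mm⁴.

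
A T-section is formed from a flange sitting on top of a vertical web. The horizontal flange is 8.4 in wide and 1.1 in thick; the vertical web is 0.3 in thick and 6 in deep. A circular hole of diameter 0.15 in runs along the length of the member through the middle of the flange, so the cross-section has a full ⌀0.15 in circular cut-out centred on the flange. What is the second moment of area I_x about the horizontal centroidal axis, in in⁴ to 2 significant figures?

Split into non-overlapping primitives; take the origin at the lower-left of the bounding box.
Flange: 8.4 × 1.1, A = 9.24 in², y = 6.55 in, Ī = 0.9317 in⁴.
Web: 0.3 × 6, A = 1.8 in², y = 3 in, Ī = 5.4 in⁴.
Hole (subtracted): ⌀0.15, A = 0.01767 in², y = 6.55 in, Ī = 0.00002485 in⁴.
Centroid: ȳ = ΣA·y / ΣA = 5.97 in.
Transfer each piece to the horizontal centroidal axis using Ī + A·d² with d = y − 5.97:
  flange: d = 0.5797 in → contributes +4.037 in⁴
  web: d = -2.97 in → contributes +21.28 in⁴
  hole: d = 0.5797 in → contributes −0.005964 in⁴
Total I = 25.31 in⁴.

I_x ≈ 25 in⁴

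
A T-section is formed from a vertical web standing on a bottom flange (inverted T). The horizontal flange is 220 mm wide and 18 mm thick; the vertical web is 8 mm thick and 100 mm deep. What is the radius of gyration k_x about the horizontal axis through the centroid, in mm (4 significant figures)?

k_x ≈ 25.48 mm

Split into non-overlapping primitives; take the origin at the lower-left of the bounding box.
Flange: 220 × 18, A = 3 960 mm², y = 9 mm, Ī = 106 920 mm⁴.
Web: 8 × 100, A = 800 mm², y = 68 mm, Ī = 666 667 mm⁴.
Centroid: ȳ = ΣA·y / ΣA = 18.916 mm.
Transfer each piece to the horizontal axis through the centroid using Ī + A·d² with d = y − 18.916:
  flange: d = -9.91597 mm → contributes +496 293 mm⁴
  web: d = 49.084 mm → contributes +2 594 061 mm⁴
Total I = 3 090 353 mm⁴.
Radius of gyration: k = √(I/A) = √(3 090 353 / 4 760) = 25.4801 mm.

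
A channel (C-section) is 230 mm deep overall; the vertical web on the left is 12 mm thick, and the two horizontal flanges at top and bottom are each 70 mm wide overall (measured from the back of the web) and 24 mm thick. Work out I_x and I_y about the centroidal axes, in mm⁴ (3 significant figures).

Split into non-overlapping primitives; take the origin at the lower-left of the bounding box.
Web: 12 × 230, A = 2 760 mm², y = 115 mm, Ī = 12 167 000 mm⁴.
Top flange (beyond web): 58 × 24, A = 1 392 mm², y = 218 mm, Ī = 66 816 mm⁴.
Bottom flange (beyond web): 58 × 24, A = 1 392 mm², y = 12 mm, Ī = 66 816 mm⁴.
By symmetry the centroid is at mid-height, ȳ = 115 mm.
Transfer each piece to the centroidal x-axis using Ī + A·d² with d = y − 115:
  web: d = 0 mm → contributes +12 167 000 mm⁴
  top flange (beyond web): d = 103 mm → contributes +14 834 544 mm⁴
  bottom flange (beyond web): d = -103 mm → contributes +14 834 544 mm⁴
Total I = 41 836 088 mm⁴.
For the y-axis: x̄ = 23.576 mm.
Repeating about the centroidal y-axis gives I_y = 2 511 386 mm⁴.

I_x ≈ 4.18 × 10⁷ mm⁴, I_y ≈ 2.51 × 10⁶ mm⁴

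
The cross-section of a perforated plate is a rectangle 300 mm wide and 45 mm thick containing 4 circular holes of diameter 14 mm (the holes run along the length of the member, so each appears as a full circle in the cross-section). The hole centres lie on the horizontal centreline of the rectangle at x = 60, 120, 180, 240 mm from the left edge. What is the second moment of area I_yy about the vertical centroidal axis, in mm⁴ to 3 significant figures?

Break the section into simple shapes (no overlaps), measuring from the bottom-left corner of the bounding box.
Plate: 300 × 45, A = 13 500 mm², x = 150 mm, Ī = 101 250 000 mm⁴.
Hole 1 (subtracted): ⌀14, A = 153.94 mm², x = 60 mm, Ī = 1885.7 mm⁴.
Hole 2 (subtracted): ⌀14, A = 153.94 mm², x = 120 mm, Ī = 1885.7 mm⁴.
Hole 3 (subtracted): ⌀14, A = 153.94 mm², x = 180 mm, Ī = 1885.7 mm⁴.
Hole 4 (subtracted): ⌀14, A = 153.94 mm², x = 240 mm, Ī = 1885.7 mm⁴.
By symmetry the centroid is at mid-width, x̄ = 150 mm.
Transfer each piece to the vertical centroidal axis using Ī + A·d² with d = x − 150:
  plate: d = 0 mm → contributes +101 250 000 mm⁴
  hole 1: d = -90 mm → contributes −1 248 784 mm⁴
  hole 2: d = -30 mm → contributes −140 430 mm⁴
  hole 3: d = 30 mm → contributes −140 430 mm⁴
  hole 4: d = 90 mm → contributes −1 248 784 mm⁴
Total I = 98 471 572 mm⁴.

I_yy ≈ 9.85 × 10⁷ mm⁴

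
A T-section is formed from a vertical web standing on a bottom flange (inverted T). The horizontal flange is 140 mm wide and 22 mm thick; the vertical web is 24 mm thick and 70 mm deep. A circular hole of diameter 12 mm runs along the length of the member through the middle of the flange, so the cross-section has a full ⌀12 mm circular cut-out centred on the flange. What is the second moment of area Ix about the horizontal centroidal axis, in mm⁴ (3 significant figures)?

Ix ≈ 3.08 × 10⁶ mm⁴

Decompose the section into non-overlapping parts with the origin at the bottom-left of its bounding rectangle.
Flange: 140 × 22, A = 3 080 mm², y = 11 mm, Ī = 124 227 mm⁴.
Web: 24 × 70, A = 1 680 mm², y = 57 mm, Ī = 686 000 mm⁴.
Hole (subtracted): ⌀12, A = 113.1 mm², y = 11 mm, Ī = 1017.9 mm⁴.
Centroid: ȳ = ΣA·y / ΣA = 27.63 mm.
Transfer each piece to the horizontal centroidal axis using Ī + A·d² with d = y − 27.63:
  flange: d = -16.63 mm → contributes +976 066 mm⁴
  web: d = 29.37 mm → contributes +2 135 120 mm⁴
  hole: d = -16.63 mm → contributes −32 297 mm⁴
Total I = 3 078 889 mm⁴.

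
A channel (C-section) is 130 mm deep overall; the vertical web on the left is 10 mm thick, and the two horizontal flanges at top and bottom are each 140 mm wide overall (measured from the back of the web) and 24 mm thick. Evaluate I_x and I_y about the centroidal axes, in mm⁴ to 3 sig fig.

Split into non-overlapping primitives; take the origin at the lower-left of the bounding box.
Web: 10 × 130, A = 1 300 mm², y = 65 mm, Ī = 1 830 833 mm⁴.
Top flange (beyond web): 130 × 24, A = 3 120 mm², y = 118 mm, Ī = 149 760 mm⁴.
Bottom flange (beyond web): 130 × 24, A = 3 120 mm², y = 12 mm, Ī = 149 760 mm⁴.
By symmetry the centroid is at mid-height, ȳ = 65 mm.
Transfer each piece to the centroidal x-axis using Ī + A·d² with d = y − 65:
  web: d = 0 mm → contributes +1 830 833 mm⁴
  top flange (beyond web): d = 53 mm → contributes +8 913 840 mm⁴
  bottom flange (beyond web): d = -53 mm → contributes +8 913 840 mm⁴
Total I = 19 658 513 mm⁴.
For the y-axis: x̄ = 62.931 mm.
Repeating about the centroidal y-axis gives I_y = 14 070 557 mm⁴.

I_x ≈ 1.97 × 10⁷ mm⁴, I_y ≈ 1.41 × 10⁷ mm⁴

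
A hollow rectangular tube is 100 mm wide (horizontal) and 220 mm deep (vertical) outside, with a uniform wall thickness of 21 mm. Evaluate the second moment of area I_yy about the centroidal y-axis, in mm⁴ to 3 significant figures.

I_yy ≈ 1.54 × 10⁷ mm⁴

Treat the section as a set of non-overlapping primitives; coordinates are from the bounding-box lower-left.
Outer rectangle: 100 × 220, A = 22 000 mm², x = 50 mm, Ī = 18 333 333 mm⁴.
Inner void (subtracted): 58 × 178, A = 10 324 mm², x = 50 mm, Ī = 2 894 161 mm⁴.
By symmetry the centroid is at mid-width, x̄ = 50 mm.
All pieces are centred on the centroidal y-axis, so I = ΣĪ (holes subtracted) = 15 439 172 mm⁴.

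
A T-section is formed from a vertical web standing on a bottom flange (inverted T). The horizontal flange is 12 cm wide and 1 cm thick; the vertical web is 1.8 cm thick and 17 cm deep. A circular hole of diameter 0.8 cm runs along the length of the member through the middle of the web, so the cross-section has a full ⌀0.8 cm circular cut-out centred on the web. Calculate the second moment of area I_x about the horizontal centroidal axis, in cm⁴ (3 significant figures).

Split into non-overlapping primitives; take the origin at the lower-left of the bounding box.
Flange: 12 × 1, A = 12 cm², y = 0.5 cm, Ī = 1 cm⁴.
Web: 1.8 × 17, A = 30.6 cm², y = 9.5 cm, Ī = 736.95 cm⁴.
Hole (subtracted): ⌀0.8, A = 0.50265 cm², y = 9.5 cm, Ī = 0.020106 cm⁴.
Centroid: ȳ = ΣA·y / ΣA = 6.9345 cm.
Transfer each piece to the horizontal centroidal axis using Ī + A·d² with d = y − 6.9345:
  flange: d = -6.4345 cm → contributes +497.84 cm⁴
  web: d = 2.5655 cm → contributes +938.35 cm⁴
  hole: d = 2.5655 cm → contributes −3.3284 cm⁴
Total I = 1432.9 cm⁴.

I_x ≈ 1430 cm⁴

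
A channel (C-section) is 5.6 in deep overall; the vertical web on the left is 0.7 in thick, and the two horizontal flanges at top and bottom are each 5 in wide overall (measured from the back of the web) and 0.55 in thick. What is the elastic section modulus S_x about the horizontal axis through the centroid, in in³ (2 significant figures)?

Decompose the section into non-overlapping parts with the origin at the bottom-left of its bounding rectangle.
Web: 0.7 × 5.6, A = 3.92 in², y = 2.8 in, Ī = 10.24 in⁴.
Top flange (beyond web): 4.3 × 0.55, A = 2.365 in², y = 5.325 in, Ī = 0.05962 in⁴.
Bottom flange (beyond web): 4.3 × 0.55, A = 2.365 in², y = 0.275 in, Ī = 0.05962 in⁴.
By symmetry the centroid is at mid-height, ȳ = 2.8 in.
Transfer each piece to the horizontal axis through the centroid using Ī + A·d² with d = y − 2.8:
  web: d = 0 in → contributes +10.24 in⁴
  top flange (beyond web): d = 2.525 in → contributes +15.14 in⁴
  bottom flange (beyond web): d = -2.525 in → contributes +15.14 in⁴
Total I = 40.52 in⁴.
Extreme fibre distance c = 2.8 in; S = I/c = 14.47 in³.

S_x ≈ 14 in³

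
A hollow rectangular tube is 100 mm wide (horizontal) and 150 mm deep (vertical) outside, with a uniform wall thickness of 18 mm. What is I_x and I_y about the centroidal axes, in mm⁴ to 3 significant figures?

Split into non-overlapping primitives; take the origin at the lower-left of the bounding box.
Outer rectangle: 100 × 150, A = 15 000 mm², y = 75 mm, Ī = 28 125 000 mm⁴.
Inner void (subtracted): 64 × 114, A = 7 296 mm², y = 75 mm, Ī = 7 901 568 mm⁴.
By symmetry the centroid is at mid-height, ȳ = 75 mm.
All pieces are centred on the centroidal x-axis, so I = ΣĪ (holes subtracted) = 20 223 432 mm⁴.
Repeating about the centroidal y-axis gives I_y = 10 009 632 mm⁴.

I_x ≈ 2.02 × 10⁷ mm⁴, I_y ≈ 1.00 × 10⁷ mm⁴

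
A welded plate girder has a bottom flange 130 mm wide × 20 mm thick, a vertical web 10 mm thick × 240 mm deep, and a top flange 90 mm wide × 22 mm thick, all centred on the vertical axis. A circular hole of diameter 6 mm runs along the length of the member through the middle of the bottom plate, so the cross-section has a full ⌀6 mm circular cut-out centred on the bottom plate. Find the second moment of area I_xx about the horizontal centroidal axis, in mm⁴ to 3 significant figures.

I_xx ≈ 8.83 × 10⁷ mm⁴

Break the section into simple shapes (no overlaps), measuring from the bottom-left corner of the bounding box.
Bottom plate: 130 × 20, A = 2 600 mm², y = 10 mm, Ī = 86 667 mm⁴.
Web plate: 10 × 240, A = 2 400 mm², y = 140 mm, Ī = 11 520 000 mm⁴.
Top plate: 90 × 22, A = 1 980 mm², y = 271 mm, Ī = 79 860 mm⁴.
Hole (subtracted): ⌀6, A = 28.274 mm², y = 10 mm, Ī = 63.617 mm⁴.
Centroid: ȳ = ΣA·y / ΣA = 129.22 mm.
Transfer each piece to the horizontal centroidal axis using Ī + A·d² with d = y − 129.22:
  bottom plate: d = -119.22 mm → contributes +37 041 106 mm⁴
  web plate: d = 10.781 mm → contributes +11 798 935 mm⁴
  top plate: d = 141.78 mm → contributes +39 881 348 mm⁴
  hole: d = -119.22 mm → contributes −401 934 mm⁴
Total I = 88 319 456 mm⁴.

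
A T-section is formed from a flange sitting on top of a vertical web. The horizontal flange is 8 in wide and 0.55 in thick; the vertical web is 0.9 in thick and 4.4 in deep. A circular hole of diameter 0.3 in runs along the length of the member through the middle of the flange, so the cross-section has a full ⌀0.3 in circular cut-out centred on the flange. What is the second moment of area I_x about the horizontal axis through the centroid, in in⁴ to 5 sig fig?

I_x ≈ 19.168 in⁴

Break the section into simple shapes (no overlaps), measuring from the bottom-left corner of the bounding box.
Flange: 8 × 0.55, A = 4.4 in², y = 4.675 in, Ī = 0.1109167 in⁴.
Web: 0.9 × 4.4, A = 3.96 in², y = 2.2 in, Ī = 6.3888 in⁴.
Hole (subtracted): ⌀0.3, A = 0.07068583 in², y = 4.675 in, Ī = 0.0003976078 in⁴.
Centroid: ȳ = ΣA·y / ΣA = 3.492634 in.
Transfer each piece to the horizontal axis through the centroid using Ī + A·d² with d = y − 3.492634:
  flange: d = 1.182366 in → contributes +6.262066 in⁴
  web: d = -1.292634 in → contributes +13.00558 in⁴
  hole: d = 1.182366 in → contributes −0.09921559 in⁴
Total I = 19.16843 in⁴.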